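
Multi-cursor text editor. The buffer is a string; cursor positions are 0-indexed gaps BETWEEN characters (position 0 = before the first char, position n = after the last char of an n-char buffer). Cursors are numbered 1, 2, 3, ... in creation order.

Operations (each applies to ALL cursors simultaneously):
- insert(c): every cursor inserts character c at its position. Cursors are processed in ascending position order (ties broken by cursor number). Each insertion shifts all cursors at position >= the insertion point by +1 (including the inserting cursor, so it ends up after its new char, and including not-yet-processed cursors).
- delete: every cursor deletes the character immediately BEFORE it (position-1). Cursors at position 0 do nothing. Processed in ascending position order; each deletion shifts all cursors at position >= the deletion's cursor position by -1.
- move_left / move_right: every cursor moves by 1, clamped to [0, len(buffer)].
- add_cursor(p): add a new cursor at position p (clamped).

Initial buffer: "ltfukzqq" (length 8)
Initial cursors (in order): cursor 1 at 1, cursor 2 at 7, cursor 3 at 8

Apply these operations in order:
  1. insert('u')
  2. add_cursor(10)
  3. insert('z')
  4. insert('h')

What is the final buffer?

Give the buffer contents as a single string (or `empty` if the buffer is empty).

After op 1 (insert('u')): buffer="lutfukzququ" (len 11), cursors c1@2 c2@9 c3@11, authorship .1......2.3
After op 2 (add_cursor(10)): buffer="lutfukzququ" (len 11), cursors c1@2 c2@9 c4@10 c3@11, authorship .1......2.3
After op 3 (insert('z')): buffer="luztfukzquzqzuz" (len 15), cursors c1@3 c2@11 c4@13 c3@15, authorship .11......22.433
After op 4 (insert('h')): buffer="luzhtfukzquzhqzhuzh" (len 19), cursors c1@4 c2@13 c4@16 c3@19, authorship .111......222.44333

Answer: luzhtfukzquzhqzhuzh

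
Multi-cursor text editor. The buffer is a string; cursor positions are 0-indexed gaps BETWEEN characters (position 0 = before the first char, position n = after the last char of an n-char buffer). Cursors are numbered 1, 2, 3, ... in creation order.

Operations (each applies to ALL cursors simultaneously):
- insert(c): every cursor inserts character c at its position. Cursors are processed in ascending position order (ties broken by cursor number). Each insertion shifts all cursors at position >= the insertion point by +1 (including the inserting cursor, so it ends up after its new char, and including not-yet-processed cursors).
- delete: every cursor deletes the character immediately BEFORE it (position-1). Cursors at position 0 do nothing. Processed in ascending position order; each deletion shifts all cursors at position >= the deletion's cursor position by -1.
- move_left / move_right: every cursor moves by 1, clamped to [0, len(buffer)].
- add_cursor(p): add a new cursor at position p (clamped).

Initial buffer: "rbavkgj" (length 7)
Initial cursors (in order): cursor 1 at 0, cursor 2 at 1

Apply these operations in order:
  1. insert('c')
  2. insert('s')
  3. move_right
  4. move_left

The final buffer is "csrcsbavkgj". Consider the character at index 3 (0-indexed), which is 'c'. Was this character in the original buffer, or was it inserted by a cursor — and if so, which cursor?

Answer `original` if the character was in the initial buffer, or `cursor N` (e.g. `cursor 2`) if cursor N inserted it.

Answer: cursor 2

Derivation:
After op 1 (insert('c')): buffer="crcbavkgj" (len 9), cursors c1@1 c2@3, authorship 1.2......
After op 2 (insert('s')): buffer="csrcsbavkgj" (len 11), cursors c1@2 c2@5, authorship 11.22......
After op 3 (move_right): buffer="csrcsbavkgj" (len 11), cursors c1@3 c2@6, authorship 11.22......
After op 4 (move_left): buffer="csrcsbavkgj" (len 11), cursors c1@2 c2@5, authorship 11.22......
Authorship (.=original, N=cursor N): 1 1 . 2 2 . . . . . .
Index 3: author = 2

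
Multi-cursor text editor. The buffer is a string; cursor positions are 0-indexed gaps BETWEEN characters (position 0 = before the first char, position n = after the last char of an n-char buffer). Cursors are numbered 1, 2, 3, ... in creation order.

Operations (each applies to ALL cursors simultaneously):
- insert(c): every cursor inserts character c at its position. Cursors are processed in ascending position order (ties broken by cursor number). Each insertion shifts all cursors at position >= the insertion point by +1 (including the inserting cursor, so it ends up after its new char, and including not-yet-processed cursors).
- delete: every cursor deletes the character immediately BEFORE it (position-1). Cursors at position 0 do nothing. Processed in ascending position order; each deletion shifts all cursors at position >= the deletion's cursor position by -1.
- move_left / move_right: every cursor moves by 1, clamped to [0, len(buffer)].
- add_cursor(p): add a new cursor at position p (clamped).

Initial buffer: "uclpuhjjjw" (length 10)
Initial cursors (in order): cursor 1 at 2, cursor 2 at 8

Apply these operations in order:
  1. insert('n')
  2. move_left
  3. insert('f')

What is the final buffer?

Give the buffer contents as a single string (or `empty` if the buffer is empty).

Answer: ucfnlpuhjjfnjw

Derivation:
After op 1 (insert('n')): buffer="ucnlpuhjjnjw" (len 12), cursors c1@3 c2@10, authorship ..1......2..
After op 2 (move_left): buffer="ucnlpuhjjnjw" (len 12), cursors c1@2 c2@9, authorship ..1......2..
After op 3 (insert('f')): buffer="ucfnlpuhjjfnjw" (len 14), cursors c1@3 c2@11, authorship ..11......22..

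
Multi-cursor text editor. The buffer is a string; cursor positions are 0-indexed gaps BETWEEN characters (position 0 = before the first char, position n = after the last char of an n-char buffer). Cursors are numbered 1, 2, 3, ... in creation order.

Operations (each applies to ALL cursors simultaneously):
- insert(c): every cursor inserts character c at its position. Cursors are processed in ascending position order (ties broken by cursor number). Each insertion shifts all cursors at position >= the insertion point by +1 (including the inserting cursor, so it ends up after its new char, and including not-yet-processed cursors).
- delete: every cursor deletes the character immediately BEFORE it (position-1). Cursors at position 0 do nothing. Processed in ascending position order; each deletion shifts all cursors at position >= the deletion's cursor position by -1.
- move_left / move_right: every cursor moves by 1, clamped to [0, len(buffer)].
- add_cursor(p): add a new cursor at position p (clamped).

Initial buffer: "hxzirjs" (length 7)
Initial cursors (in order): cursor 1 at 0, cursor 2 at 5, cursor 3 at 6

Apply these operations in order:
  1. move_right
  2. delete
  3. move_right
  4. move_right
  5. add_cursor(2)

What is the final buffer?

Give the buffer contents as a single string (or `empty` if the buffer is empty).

Answer: xzir

Derivation:
After op 1 (move_right): buffer="hxzirjs" (len 7), cursors c1@1 c2@6 c3@7, authorship .......
After op 2 (delete): buffer="xzir" (len 4), cursors c1@0 c2@4 c3@4, authorship ....
After op 3 (move_right): buffer="xzir" (len 4), cursors c1@1 c2@4 c3@4, authorship ....
After op 4 (move_right): buffer="xzir" (len 4), cursors c1@2 c2@4 c3@4, authorship ....
After op 5 (add_cursor(2)): buffer="xzir" (len 4), cursors c1@2 c4@2 c2@4 c3@4, authorship ....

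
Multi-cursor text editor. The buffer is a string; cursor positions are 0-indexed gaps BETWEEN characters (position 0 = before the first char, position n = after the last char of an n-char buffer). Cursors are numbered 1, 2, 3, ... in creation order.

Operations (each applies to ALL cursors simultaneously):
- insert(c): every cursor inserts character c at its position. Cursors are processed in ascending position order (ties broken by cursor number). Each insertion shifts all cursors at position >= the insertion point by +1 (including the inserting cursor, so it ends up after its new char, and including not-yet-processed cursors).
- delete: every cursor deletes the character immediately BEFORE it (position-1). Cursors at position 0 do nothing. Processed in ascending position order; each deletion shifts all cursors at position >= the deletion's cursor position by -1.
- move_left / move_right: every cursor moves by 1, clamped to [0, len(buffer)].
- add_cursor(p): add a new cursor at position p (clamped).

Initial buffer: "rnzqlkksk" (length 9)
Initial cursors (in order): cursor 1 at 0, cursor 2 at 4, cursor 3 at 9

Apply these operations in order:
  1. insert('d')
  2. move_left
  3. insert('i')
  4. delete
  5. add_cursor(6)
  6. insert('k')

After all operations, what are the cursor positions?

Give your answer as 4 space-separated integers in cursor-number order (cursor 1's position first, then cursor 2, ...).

Answer: 1 7 15 9

Derivation:
After op 1 (insert('d')): buffer="drnzqdlkkskd" (len 12), cursors c1@1 c2@6 c3@12, authorship 1....2.....3
After op 2 (move_left): buffer="drnzqdlkkskd" (len 12), cursors c1@0 c2@5 c3@11, authorship 1....2.....3
After op 3 (insert('i')): buffer="idrnzqidlkkskid" (len 15), cursors c1@1 c2@7 c3@14, authorship 11....22.....33
After op 4 (delete): buffer="drnzqdlkkskd" (len 12), cursors c1@0 c2@5 c3@11, authorship 1....2.....3
After op 5 (add_cursor(6)): buffer="drnzqdlkkskd" (len 12), cursors c1@0 c2@5 c4@6 c3@11, authorship 1....2.....3
After op 6 (insert('k')): buffer="kdrnzqkdklkkskkd" (len 16), cursors c1@1 c2@7 c4@9 c3@15, authorship 11....224.....33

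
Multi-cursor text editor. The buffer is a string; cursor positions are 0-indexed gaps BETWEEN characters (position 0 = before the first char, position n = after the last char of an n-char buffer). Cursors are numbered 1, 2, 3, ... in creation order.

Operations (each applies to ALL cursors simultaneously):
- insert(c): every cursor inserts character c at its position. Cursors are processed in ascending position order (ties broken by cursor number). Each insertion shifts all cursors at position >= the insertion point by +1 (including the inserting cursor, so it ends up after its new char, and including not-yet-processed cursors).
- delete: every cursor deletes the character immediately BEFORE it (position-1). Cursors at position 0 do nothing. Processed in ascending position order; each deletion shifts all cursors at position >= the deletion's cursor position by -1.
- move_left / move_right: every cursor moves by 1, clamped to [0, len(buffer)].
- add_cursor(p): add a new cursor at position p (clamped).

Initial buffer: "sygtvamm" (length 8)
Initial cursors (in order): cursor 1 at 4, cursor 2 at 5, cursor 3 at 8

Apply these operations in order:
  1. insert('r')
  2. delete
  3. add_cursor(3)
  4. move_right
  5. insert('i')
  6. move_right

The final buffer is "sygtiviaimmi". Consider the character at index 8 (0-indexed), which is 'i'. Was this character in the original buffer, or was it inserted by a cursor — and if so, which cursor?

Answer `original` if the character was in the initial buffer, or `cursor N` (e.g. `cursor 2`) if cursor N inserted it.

After op 1 (insert('r')): buffer="sygtrvrammr" (len 11), cursors c1@5 c2@7 c3@11, authorship ....1.2...3
After op 2 (delete): buffer="sygtvamm" (len 8), cursors c1@4 c2@5 c3@8, authorship ........
After op 3 (add_cursor(3)): buffer="sygtvamm" (len 8), cursors c4@3 c1@4 c2@5 c3@8, authorship ........
After op 4 (move_right): buffer="sygtvamm" (len 8), cursors c4@4 c1@5 c2@6 c3@8, authorship ........
After op 5 (insert('i')): buffer="sygtiviaimmi" (len 12), cursors c4@5 c1@7 c2@9 c3@12, authorship ....4.1.2..3
After op 6 (move_right): buffer="sygtiviaimmi" (len 12), cursors c4@6 c1@8 c2@10 c3@12, authorship ....4.1.2..3
Authorship (.=original, N=cursor N): . . . . 4 . 1 . 2 . . 3
Index 8: author = 2

Answer: cursor 2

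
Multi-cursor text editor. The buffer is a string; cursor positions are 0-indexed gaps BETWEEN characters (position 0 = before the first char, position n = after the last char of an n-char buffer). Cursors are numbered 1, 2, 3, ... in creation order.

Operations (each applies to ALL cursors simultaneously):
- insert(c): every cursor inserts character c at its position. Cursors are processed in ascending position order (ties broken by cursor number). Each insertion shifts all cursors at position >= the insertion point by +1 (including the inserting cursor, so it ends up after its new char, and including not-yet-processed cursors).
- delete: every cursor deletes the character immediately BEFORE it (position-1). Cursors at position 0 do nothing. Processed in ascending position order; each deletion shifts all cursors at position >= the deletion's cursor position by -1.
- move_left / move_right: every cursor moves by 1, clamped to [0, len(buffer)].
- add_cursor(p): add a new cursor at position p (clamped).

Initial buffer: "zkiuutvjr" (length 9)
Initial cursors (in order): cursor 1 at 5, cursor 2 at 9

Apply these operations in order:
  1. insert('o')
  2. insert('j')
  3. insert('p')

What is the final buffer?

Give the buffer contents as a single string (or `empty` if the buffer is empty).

Answer: zkiuuojptvjrojp

Derivation:
After op 1 (insert('o')): buffer="zkiuuotvjro" (len 11), cursors c1@6 c2@11, authorship .....1....2
After op 2 (insert('j')): buffer="zkiuuojtvjroj" (len 13), cursors c1@7 c2@13, authorship .....11....22
After op 3 (insert('p')): buffer="zkiuuojptvjrojp" (len 15), cursors c1@8 c2@15, authorship .....111....222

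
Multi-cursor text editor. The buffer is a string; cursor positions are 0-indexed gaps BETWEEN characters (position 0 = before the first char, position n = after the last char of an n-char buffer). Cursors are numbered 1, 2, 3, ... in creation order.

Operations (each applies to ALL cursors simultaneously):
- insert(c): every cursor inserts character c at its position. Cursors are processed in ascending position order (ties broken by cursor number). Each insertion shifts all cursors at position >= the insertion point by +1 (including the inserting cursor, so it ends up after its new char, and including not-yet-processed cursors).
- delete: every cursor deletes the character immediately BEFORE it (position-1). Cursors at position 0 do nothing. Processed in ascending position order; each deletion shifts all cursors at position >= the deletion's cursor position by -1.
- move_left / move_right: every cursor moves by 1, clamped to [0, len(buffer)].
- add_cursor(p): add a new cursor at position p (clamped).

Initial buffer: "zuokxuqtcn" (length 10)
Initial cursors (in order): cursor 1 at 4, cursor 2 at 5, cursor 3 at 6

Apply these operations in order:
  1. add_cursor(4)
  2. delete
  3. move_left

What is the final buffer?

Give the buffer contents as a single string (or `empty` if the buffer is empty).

After op 1 (add_cursor(4)): buffer="zuokxuqtcn" (len 10), cursors c1@4 c4@4 c2@5 c3@6, authorship ..........
After op 2 (delete): buffer="zuqtcn" (len 6), cursors c1@2 c2@2 c3@2 c4@2, authorship ......
After op 3 (move_left): buffer="zuqtcn" (len 6), cursors c1@1 c2@1 c3@1 c4@1, authorship ......

Answer: zuqtcn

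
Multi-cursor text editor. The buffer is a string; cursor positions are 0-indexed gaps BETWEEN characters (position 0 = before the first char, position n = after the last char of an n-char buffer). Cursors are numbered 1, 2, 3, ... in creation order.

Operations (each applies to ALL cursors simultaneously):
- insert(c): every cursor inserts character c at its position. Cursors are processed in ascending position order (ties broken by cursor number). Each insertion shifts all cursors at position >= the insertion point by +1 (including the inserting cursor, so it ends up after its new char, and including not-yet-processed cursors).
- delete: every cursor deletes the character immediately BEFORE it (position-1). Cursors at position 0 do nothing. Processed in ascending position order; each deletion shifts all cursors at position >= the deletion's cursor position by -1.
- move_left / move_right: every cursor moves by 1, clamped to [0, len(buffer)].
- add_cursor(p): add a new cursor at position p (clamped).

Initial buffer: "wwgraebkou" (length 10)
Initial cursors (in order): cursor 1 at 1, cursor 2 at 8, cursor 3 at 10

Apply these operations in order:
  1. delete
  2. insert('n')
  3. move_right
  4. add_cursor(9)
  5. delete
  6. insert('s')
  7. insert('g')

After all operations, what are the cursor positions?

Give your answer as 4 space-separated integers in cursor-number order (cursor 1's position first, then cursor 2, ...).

After op 1 (delete): buffer="wgraebo" (len 7), cursors c1@0 c2@6 c3@7, authorship .......
After op 2 (insert('n')): buffer="nwgraebnon" (len 10), cursors c1@1 c2@8 c3@10, authorship 1......2.3
After op 3 (move_right): buffer="nwgraebnon" (len 10), cursors c1@2 c2@9 c3@10, authorship 1......2.3
After op 4 (add_cursor(9)): buffer="nwgraebnon" (len 10), cursors c1@2 c2@9 c4@9 c3@10, authorship 1......2.3
After op 5 (delete): buffer="ngraeb" (len 6), cursors c1@1 c2@6 c3@6 c4@6, authorship 1.....
After op 6 (insert('s')): buffer="nsgraebsss" (len 10), cursors c1@2 c2@10 c3@10 c4@10, authorship 11.....234
After op 7 (insert('g')): buffer="nsggraebsssggg" (len 14), cursors c1@3 c2@14 c3@14 c4@14, authorship 111.....234234

Answer: 3 14 14 14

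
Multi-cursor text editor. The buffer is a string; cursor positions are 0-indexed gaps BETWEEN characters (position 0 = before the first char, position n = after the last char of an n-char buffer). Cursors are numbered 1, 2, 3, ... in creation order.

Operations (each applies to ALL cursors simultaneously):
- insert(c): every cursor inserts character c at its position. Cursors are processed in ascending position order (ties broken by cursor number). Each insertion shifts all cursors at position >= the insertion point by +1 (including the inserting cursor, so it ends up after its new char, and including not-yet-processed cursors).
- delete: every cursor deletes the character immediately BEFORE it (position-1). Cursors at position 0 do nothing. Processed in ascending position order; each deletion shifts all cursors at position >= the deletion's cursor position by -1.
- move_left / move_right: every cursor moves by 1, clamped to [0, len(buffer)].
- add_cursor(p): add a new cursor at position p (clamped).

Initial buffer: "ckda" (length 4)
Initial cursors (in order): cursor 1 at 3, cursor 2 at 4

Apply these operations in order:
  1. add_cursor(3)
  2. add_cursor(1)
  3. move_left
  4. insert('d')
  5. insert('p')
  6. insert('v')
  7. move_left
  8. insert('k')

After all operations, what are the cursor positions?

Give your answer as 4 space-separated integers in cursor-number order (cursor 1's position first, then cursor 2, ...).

Answer: 13 18 13 3

Derivation:
After op 1 (add_cursor(3)): buffer="ckda" (len 4), cursors c1@3 c3@3 c2@4, authorship ....
After op 2 (add_cursor(1)): buffer="ckda" (len 4), cursors c4@1 c1@3 c3@3 c2@4, authorship ....
After op 3 (move_left): buffer="ckda" (len 4), cursors c4@0 c1@2 c3@2 c2@3, authorship ....
After op 4 (insert('d')): buffer="dckdddda" (len 8), cursors c4@1 c1@5 c3@5 c2@7, authorship 4..13.2.
After op 5 (insert('p')): buffer="dpckddppddpa" (len 12), cursors c4@2 c1@8 c3@8 c2@11, authorship 44..1313.22.
After op 6 (insert('v')): buffer="dpvckddppvvddpva" (len 16), cursors c4@3 c1@11 c3@11 c2@15, authorship 444..131313.222.
After op 7 (move_left): buffer="dpvckddppvvddpva" (len 16), cursors c4@2 c1@10 c3@10 c2@14, authorship 444..131313.222.
After op 8 (insert('k')): buffer="dpkvckddppvkkvddpkva" (len 20), cursors c4@3 c1@13 c3@13 c2@18, authorship 4444..13131133.2222.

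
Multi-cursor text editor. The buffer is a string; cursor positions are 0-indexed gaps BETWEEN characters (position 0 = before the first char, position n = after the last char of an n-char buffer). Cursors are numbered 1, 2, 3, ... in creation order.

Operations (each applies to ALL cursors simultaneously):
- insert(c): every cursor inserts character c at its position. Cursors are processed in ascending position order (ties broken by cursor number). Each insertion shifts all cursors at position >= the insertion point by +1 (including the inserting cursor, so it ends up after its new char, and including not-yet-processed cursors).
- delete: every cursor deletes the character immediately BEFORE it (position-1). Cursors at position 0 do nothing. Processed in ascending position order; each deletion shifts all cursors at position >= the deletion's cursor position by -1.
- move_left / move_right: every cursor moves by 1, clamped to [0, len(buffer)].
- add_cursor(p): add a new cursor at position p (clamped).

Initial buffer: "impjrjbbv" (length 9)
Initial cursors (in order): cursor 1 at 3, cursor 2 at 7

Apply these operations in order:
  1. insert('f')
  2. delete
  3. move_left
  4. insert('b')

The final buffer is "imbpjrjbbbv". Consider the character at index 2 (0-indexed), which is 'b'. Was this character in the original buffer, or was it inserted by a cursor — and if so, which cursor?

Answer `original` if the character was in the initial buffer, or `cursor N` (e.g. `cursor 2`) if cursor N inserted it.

After op 1 (insert('f')): buffer="impfjrjbfbv" (len 11), cursors c1@4 c2@9, authorship ...1....2..
After op 2 (delete): buffer="impjrjbbv" (len 9), cursors c1@3 c2@7, authorship .........
After op 3 (move_left): buffer="impjrjbbv" (len 9), cursors c1@2 c2@6, authorship .........
After op 4 (insert('b')): buffer="imbpjrjbbbv" (len 11), cursors c1@3 c2@8, authorship ..1....2...
Authorship (.=original, N=cursor N): . . 1 . . . . 2 . . .
Index 2: author = 1

Answer: cursor 1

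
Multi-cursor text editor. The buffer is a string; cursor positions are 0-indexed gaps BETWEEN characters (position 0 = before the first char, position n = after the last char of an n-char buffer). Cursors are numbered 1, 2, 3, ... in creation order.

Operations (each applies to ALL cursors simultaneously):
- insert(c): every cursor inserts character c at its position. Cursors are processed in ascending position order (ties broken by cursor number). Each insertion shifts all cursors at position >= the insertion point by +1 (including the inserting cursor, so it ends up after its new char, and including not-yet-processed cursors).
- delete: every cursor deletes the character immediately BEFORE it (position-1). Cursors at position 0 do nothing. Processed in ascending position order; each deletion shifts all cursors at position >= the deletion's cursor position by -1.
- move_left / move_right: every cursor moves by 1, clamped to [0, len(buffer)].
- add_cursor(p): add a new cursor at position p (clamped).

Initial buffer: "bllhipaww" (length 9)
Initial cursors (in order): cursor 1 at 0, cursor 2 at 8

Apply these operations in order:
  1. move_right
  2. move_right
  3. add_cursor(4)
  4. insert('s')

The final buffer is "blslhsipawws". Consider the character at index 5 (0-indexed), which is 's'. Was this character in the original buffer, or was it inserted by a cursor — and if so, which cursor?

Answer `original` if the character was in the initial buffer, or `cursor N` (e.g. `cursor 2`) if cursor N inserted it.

After op 1 (move_right): buffer="bllhipaww" (len 9), cursors c1@1 c2@9, authorship .........
After op 2 (move_right): buffer="bllhipaww" (len 9), cursors c1@2 c2@9, authorship .........
After op 3 (add_cursor(4)): buffer="bllhipaww" (len 9), cursors c1@2 c3@4 c2@9, authorship .........
After op 4 (insert('s')): buffer="blslhsipawws" (len 12), cursors c1@3 c3@6 c2@12, authorship ..1..3.....2
Authorship (.=original, N=cursor N): . . 1 . . 3 . . . . . 2
Index 5: author = 3

Answer: cursor 3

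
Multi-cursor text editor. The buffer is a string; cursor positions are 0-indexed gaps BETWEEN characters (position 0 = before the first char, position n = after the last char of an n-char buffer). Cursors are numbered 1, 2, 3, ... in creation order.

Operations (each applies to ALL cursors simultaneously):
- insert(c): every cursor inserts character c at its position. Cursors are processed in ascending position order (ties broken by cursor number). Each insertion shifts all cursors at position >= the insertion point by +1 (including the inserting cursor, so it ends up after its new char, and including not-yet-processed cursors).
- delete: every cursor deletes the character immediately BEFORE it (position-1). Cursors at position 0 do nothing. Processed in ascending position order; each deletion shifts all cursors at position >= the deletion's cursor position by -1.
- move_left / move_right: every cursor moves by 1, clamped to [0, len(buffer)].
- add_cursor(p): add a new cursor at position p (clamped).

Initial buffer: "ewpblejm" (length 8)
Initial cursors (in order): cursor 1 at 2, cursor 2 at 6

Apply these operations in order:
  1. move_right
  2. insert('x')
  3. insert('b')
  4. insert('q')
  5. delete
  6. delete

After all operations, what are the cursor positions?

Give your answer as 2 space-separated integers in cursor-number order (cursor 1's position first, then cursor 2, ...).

After op 1 (move_right): buffer="ewpblejm" (len 8), cursors c1@3 c2@7, authorship ........
After op 2 (insert('x')): buffer="ewpxblejxm" (len 10), cursors c1@4 c2@9, authorship ...1....2.
After op 3 (insert('b')): buffer="ewpxbblejxbm" (len 12), cursors c1@5 c2@11, authorship ...11....22.
After op 4 (insert('q')): buffer="ewpxbqblejxbqm" (len 14), cursors c1@6 c2@13, authorship ...111....222.
After op 5 (delete): buffer="ewpxbblejxbm" (len 12), cursors c1@5 c2@11, authorship ...11....22.
After op 6 (delete): buffer="ewpxblejxm" (len 10), cursors c1@4 c2@9, authorship ...1....2.

Answer: 4 9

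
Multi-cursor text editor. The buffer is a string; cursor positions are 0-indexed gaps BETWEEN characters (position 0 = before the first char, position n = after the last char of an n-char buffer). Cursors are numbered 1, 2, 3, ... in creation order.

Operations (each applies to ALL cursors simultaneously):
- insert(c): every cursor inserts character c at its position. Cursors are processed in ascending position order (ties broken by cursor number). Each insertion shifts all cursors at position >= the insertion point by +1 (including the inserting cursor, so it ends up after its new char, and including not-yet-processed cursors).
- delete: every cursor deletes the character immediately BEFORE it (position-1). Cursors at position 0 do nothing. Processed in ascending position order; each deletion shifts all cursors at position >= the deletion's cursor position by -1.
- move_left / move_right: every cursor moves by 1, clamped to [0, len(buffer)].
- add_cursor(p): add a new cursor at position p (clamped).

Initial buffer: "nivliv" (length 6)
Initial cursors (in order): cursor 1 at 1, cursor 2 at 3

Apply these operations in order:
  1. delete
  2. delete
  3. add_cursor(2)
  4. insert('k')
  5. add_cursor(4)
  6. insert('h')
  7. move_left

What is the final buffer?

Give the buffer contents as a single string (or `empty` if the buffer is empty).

After op 1 (delete): buffer="iliv" (len 4), cursors c1@0 c2@1, authorship ....
After op 2 (delete): buffer="liv" (len 3), cursors c1@0 c2@0, authorship ...
After op 3 (add_cursor(2)): buffer="liv" (len 3), cursors c1@0 c2@0 c3@2, authorship ...
After op 4 (insert('k')): buffer="kklikv" (len 6), cursors c1@2 c2@2 c3@5, authorship 12..3.
After op 5 (add_cursor(4)): buffer="kklikv" (len 6), cursors c1@2 c2@2 c4@4 c3@5, authorship 12..3.
After op 6 (insert('h')): buffer="kkhhlihkhv" (len 10), cursors c1@4 c2@4 c4@7 c3@9, authorship 1212..433.
After op 7 (move_left): buffer="kkhhlihkhv" (len 10), cursors c1@3 c2@3 c4@6 c3@8, authorship 1212..433.

Answer: kkhhlihkhv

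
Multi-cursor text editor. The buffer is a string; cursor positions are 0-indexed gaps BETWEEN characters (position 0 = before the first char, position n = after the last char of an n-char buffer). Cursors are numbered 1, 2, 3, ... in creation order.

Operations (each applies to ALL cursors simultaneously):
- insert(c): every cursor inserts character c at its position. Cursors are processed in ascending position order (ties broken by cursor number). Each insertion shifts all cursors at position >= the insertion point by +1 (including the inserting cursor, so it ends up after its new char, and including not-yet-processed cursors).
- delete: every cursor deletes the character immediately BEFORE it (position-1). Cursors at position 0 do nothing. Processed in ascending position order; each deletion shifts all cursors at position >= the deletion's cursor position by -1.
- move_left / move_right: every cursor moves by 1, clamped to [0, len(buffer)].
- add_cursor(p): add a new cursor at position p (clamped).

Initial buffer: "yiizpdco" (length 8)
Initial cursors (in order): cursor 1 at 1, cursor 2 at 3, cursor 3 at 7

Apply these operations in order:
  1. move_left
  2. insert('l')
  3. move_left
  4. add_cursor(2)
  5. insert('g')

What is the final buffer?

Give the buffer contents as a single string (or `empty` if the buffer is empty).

Answer: glygiglizpdglco

Derivation:
After op 1 (move_left): buffer="yiizpdco" (len 8), cursors c1@0 c2@2 c3@6, authorship ........
After op 2 (insert('l')): buffer="lyilizpdlco" (len 11), cursors c1@1 c2@4 c3@9, authorship 1..2....3..
After op 3 (move_left): buffer="lyilizpdlco" (len 11), cursors c1@0 c2@3 c3@8, authorship 1..2....3..
After op 4 (add_cursor(2)): buffer="lyilizpdlco" (len 11), cursors c1@0 c4@2 c2@3 c3@8, authorship 1..2....3..
After op 5 (insert('g')): buffer="glygiglizpdglco" (len 15), cursors c1@1 c4@4 c2@6 c3@12, authorship 11.4.22....33..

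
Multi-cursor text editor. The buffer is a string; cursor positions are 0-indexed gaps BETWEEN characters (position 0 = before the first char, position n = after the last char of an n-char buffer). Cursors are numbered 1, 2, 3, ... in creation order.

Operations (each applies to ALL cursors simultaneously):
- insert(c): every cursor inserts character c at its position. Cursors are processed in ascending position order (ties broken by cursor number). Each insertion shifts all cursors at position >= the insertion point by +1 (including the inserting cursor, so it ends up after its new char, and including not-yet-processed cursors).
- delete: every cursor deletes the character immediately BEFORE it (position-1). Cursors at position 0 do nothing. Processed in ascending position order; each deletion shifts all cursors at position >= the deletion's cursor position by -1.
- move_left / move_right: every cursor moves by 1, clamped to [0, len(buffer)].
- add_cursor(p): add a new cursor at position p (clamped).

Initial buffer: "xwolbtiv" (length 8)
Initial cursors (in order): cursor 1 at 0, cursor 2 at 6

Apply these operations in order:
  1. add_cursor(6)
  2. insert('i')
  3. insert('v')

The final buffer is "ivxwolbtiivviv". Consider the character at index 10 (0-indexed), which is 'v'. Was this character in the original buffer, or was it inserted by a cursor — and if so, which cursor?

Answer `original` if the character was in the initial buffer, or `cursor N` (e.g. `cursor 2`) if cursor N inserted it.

Answer: cursor 2

Derivation:
After op 1 (add_cursor(6)): buffer="xwolbtiv" (len 8), cursors c1@0 c2@6 c3@6, authorship ........
After op 2 (insert('i')): buffer="ixwolbtiiiv" (len 11), cursors c1@1 c2@9 c3@9, authorship 1......23..
After op 3 (insert('v')): buffer="ivxwolbtiivviv" (len 14), cursors c1@2 c2@12 c3@12, authorship 11......2323..
Authorship (.=original, N=cursor N): 1 1 . . . . . . 2 3 2 3 . .
Index 10: author = 2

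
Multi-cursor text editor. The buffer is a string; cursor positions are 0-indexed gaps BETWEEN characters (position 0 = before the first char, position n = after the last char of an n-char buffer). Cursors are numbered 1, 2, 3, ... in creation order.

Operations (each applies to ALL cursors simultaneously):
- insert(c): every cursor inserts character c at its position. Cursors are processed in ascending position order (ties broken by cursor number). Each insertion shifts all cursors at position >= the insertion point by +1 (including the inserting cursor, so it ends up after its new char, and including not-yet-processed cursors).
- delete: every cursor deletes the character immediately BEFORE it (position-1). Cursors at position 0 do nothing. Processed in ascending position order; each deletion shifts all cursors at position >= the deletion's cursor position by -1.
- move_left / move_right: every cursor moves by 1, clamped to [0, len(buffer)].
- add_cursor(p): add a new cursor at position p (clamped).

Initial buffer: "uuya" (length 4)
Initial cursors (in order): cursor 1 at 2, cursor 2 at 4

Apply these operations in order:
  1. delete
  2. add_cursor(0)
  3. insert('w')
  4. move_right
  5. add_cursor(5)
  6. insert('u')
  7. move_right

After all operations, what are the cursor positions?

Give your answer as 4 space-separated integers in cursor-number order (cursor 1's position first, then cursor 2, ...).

After op 1 (delete): buffer="uy" (len 2), cursors c1@1 c2@2, authorship ..
After op 2 (add_cursor(0)): buffer="uy" (len 2), cursors c3@0 c1@1 c2@2, authorship ..
After op 3 (insert('w')): buffer="wuwyw" (len 5), cursors c3@1 c1@3 c2@5, authorship 3.1.2
After op 4 (move_right): buffer="wuwyw" (len 5), cursors c3@2 c1@4 c2@5, authorship 3.1.2
After op 5 (add_cursor(5)): buffer="wuwyw" (len 5), cursors c3@2 c1@4 c2@5 c4@5, authorship 3.1.2
After op 6 (insert('u')): buffer="wuuwyuwuu" (len 9), cursors c3@3 c1@6 c2@9 c4@9, authorship 3.31.1224
After op 7 (move_right): buffer="wuuwyuwuu" (len 9), cursors c3@4 c1@7 c2@9 c4@9, authorship 3.31.1224

Answer: 7 9 4 9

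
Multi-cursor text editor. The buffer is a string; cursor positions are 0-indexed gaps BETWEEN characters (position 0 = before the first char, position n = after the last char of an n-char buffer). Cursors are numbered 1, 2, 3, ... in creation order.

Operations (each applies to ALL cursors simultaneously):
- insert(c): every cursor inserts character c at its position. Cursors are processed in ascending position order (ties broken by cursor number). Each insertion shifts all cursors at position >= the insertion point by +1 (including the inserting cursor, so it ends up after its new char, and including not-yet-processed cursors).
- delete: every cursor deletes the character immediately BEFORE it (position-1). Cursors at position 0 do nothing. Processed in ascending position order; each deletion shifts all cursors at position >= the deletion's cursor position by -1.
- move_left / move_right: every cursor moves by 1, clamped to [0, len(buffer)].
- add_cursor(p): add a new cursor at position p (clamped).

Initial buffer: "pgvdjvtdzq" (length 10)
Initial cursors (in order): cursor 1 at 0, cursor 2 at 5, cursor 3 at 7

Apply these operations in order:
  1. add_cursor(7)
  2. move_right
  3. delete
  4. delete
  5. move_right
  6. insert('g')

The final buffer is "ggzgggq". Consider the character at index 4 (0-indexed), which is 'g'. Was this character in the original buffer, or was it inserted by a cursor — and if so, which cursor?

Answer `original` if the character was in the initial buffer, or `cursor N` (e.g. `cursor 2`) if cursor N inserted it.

After op 1 (add_cursor(7)): buffer="pgvdjvtdzq" (len 10), cursors c1@0 c2@5 c3@7 c4@7, authorship ..........
After op 2 (move_right): buffer="pgvdjvtdzq" (len 10), cursors c1@1 c2@6 c3@8 c4@8, authorship ..........
After op 3 (delete): buffer="gvdjzq" (len 6), cursors c1@0 c2@4 c3@4 c4@4, authorship ......
After op 4 (delete): buffer="gzq" (len 3), cursors c1@0 c2@1 c3@1 c4@1, authorship ...
After op 5 (move_right): buffer="gzq" (len 3), cursors c1@1 c2@2 c3@2 c4@2, authorship ...
After op 6 (insert('g')): buffer="ggzgggq" (len 7), cursors c1@2 c2@6 c3@6 c4@6, authorship .1.234.
Authorship (.=original, N=cursor N): . 1 . 2 3 4 .
Index 4: author = 3

Answer: cursor 3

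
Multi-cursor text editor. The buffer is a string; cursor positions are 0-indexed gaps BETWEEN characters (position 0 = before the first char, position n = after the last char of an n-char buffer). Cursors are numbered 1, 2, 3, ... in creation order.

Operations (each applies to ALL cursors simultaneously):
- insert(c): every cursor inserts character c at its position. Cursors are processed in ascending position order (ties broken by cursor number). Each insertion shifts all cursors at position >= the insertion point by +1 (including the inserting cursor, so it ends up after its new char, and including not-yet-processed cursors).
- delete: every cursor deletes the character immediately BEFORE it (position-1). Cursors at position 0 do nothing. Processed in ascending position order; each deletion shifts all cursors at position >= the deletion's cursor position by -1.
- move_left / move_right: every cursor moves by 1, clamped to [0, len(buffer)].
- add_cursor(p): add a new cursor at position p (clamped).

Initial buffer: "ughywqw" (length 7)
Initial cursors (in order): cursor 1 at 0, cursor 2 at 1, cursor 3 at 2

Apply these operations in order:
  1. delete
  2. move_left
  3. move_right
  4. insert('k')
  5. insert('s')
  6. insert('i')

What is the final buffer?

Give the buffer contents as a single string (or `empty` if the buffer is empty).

Answer: hkkksssiiiywqw

Derivation:
After op 1 (delete): buffer="hywqw" (len 5), cursors c1@0 c2@0 c3@0, authorship .....
After op 2 (move_left): buffer="hywqw" (len 5), cursors c1@0 c2@0 c3@0, authorship .....
After op 3 (move_right): buffer="hywqw" (len 5), cursors c1@1 c2@1 c3@1, authorship .....
After op 4 (insert('k')): buffer="hkkkywqw" (len 8), cursors c1@4 c2@4 c3@4, authorship .123....
After op 5 (insert('s')): buffer="hkkksssywqw" (len 11), cursors c1@7 c2@7 c3@7, authorship .123123....
After op 6 (insert('i')): buffer="hkkksssiiiywqw" (len 14), cursors c1@10 c2@10 c3@10, authorship .123123123....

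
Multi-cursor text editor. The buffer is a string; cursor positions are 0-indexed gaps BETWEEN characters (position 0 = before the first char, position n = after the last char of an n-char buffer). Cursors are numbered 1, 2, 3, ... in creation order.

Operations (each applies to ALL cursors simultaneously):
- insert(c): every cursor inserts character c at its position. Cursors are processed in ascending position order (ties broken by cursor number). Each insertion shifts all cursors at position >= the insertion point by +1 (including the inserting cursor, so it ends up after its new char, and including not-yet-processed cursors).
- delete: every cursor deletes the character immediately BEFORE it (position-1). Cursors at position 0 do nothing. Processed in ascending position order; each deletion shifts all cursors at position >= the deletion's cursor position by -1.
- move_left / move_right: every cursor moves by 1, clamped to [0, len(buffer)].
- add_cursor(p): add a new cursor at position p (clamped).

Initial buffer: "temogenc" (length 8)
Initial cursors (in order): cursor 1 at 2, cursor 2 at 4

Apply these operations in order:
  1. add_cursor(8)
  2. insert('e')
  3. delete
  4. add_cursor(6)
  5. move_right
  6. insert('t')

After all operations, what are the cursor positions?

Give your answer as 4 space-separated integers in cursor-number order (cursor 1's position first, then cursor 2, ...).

Answer: 4 7 12 10

Derivation:
After op 1 (add_cursor(8)): buffer="temogenc" (len 8), cursors c1@2 c2@4 c3@8, authorship ........
After op 2 (insert('e')): buffer="teemoegence" (len 11), cursors c1@3 c2@6 c3@11, authorship ..1..2....3
After op 3 (delete): buffer="temogenc" (len 8), cursors c1@2 c2@4 c3@8, authorship ........
After op 4 (add_cursor(6)): buffer="temogenc" (len 8), cursors c1@2 c2@4 c4@6 c3@8, authorship ........
After op 5 (move_right): buffer="temogenc" (len 8), cursors c1@3 c2@5 c4@7 c3@8, authorship ........
After op 6 (insert('t')): buffer="temtogtentct" (len 12), cursors c1@4 c2@7 c4@10 c3@12, authorship ...1..2..4.3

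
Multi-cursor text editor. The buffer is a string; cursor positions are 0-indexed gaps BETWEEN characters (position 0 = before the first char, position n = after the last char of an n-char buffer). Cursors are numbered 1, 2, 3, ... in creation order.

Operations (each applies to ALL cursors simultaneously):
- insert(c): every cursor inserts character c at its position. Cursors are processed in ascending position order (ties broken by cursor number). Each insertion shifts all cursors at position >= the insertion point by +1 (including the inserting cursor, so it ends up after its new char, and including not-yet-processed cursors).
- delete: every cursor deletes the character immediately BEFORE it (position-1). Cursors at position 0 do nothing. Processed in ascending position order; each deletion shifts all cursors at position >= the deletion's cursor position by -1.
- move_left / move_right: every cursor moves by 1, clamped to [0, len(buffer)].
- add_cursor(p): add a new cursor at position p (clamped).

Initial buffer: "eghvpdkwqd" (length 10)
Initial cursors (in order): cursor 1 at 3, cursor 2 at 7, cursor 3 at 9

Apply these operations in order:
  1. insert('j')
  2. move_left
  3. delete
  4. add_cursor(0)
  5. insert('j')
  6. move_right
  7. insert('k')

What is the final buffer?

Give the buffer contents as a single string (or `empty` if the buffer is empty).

Answer: jekgjjkvpdjjkwjjkd

Derivation:
After op 1 (insert('j')): buffer="eghjvpdkjwqjd" (len 13), cursors c1@4 c2@9 c3@12, authorship ...1....2..3.
After op 2 (move_left): buffer="eghjvpdkjwqjd" (len 13), cursors c1@3 c2@8 c3@11, authorship ...1....2..3.
After op 3 (delete): buffer="egjvpdjwjd" (len 10), cursors c1@2 c2@6 c3@8, authorship ..1...2.3.
After op 4 (add_cursor(0)): buffer="egjvpdjwjd" (len 10), cursors c4@0 c1@2 c2@6 c3@8, authorship ..1...2.3.
After op 5 (insert('j')): buffer="jegjjvpdjjwjjd" (len 14), cursors c4@1 c1@4 c2@9 c3@12, authorship 4..11...22.33.
After op 6 (move_right): buffer="jegjjvpdjjwjjd" (len 14), cursors c4@2 c1@5 c2@10 c3@13, authorship 4..11...22.33.
After op 7 (insert('k')): buffer="jekgjjkvpdjjkwjjkd" (len 18), cursors c4@3 c1@7 c2@13 c3@17, authorship 4.4.111...222.333.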